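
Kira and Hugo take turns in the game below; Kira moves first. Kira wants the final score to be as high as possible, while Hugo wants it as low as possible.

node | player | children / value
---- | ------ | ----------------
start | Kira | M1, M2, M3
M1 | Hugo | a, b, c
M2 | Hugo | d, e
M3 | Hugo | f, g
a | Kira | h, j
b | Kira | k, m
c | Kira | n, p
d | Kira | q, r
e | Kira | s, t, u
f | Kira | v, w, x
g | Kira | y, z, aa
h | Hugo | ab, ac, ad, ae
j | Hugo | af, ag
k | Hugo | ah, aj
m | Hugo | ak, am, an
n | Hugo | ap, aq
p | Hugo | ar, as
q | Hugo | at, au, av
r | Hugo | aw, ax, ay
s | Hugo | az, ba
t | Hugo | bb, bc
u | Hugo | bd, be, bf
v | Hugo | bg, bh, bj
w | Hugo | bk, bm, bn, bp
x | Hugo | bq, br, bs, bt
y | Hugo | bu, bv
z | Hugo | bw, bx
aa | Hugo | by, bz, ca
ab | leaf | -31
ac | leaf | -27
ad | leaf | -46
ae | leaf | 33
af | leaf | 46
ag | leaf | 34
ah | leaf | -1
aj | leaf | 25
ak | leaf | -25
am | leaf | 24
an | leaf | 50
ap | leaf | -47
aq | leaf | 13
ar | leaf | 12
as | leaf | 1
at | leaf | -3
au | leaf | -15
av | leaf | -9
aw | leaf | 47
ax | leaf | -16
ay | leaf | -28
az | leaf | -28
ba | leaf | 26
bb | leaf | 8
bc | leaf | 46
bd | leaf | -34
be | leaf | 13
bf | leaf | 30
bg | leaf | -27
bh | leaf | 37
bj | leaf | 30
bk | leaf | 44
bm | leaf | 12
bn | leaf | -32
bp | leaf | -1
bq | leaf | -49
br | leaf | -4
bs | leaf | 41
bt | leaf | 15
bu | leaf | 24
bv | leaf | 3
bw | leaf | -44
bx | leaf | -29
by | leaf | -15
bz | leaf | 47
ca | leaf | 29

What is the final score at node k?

k (Hugo): min(-1, 25) = -1

-1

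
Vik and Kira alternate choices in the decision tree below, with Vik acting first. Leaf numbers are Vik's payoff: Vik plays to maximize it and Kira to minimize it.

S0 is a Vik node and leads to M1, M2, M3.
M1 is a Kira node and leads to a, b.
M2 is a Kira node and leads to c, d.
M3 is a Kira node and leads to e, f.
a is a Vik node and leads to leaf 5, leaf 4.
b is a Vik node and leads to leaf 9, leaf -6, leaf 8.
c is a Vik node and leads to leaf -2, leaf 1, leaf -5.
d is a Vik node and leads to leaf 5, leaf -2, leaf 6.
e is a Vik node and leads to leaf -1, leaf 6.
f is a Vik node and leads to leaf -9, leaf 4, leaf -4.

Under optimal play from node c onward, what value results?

1

c (Vik): max(-2, 1, -5) = 1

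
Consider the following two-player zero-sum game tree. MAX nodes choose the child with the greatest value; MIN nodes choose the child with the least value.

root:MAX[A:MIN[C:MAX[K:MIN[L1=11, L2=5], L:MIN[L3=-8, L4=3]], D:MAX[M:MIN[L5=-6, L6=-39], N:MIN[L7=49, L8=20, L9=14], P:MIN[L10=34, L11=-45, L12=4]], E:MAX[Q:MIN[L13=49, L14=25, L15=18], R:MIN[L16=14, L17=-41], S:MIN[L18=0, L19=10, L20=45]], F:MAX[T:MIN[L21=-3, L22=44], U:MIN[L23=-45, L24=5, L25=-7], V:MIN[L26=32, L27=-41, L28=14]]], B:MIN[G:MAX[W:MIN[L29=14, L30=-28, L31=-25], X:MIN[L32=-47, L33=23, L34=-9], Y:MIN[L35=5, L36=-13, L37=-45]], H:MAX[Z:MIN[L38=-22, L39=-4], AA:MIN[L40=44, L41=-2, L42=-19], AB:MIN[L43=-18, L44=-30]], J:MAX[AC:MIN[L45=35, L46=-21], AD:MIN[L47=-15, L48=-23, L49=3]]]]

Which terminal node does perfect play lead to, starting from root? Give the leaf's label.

K (MIN): min(11, 5) = 5
L (MIN): min(-8, 3) = -8
C (MAX): max(5, -8) = 5
M (MIN): min(-6, -39) = -39
N (MIN): min(49, 20, 14) = 14
P (MIN): min(34, -45, 4) = -45
D (MAX): max(-39, 14, -45) = 14
Q (MIN): min(49, 25, 18) = 18
R (MIN): min(14, -41) = -41
S (MIN): min(0, 10, 45) = 0
E (MAX): max(18, -41, 0) = 18
T (MIN): min(-3, 44) = -3
U (MIN): min(-45, 5, -7) = -45
V (MIN): min(32, -41, 14) = -41
F (MAX): max(-3, -45, -41) = -3
A (MIN): min(5, 14, 18, -3) = -3
W (MIN): min(14, -28, -25) = -28
X (MIN): min(-47, 23, -9) = -47
Y (MIN): min(5, -13, -45) = -45
G (MAX): max(-28, -47, -45) = -28
Z (MIN): min(-22, -4) = -22
AA (MIN): min(44, -2, -19) = -19
AB (MIN): min(-18, -30) = -30
H (MAX): max(-22, -19, -30) = -19
AC (MIN): min(35, -21) = -21
AD (MIN): min(-15, -23, 3) = -23
J (MAX): max(-21, -23) = -21
B (MIN): min(-28, -19, -21) = -28
root (MAX): max(-3, -28) = -3
At root, MAX picks A (highest: -3).
At A, MIN picks F (lowest: -3).
At F, MAX picks T (highest: -3).
At T, MIN picks L21 (lowest: -3).
Terminal value -3.

L21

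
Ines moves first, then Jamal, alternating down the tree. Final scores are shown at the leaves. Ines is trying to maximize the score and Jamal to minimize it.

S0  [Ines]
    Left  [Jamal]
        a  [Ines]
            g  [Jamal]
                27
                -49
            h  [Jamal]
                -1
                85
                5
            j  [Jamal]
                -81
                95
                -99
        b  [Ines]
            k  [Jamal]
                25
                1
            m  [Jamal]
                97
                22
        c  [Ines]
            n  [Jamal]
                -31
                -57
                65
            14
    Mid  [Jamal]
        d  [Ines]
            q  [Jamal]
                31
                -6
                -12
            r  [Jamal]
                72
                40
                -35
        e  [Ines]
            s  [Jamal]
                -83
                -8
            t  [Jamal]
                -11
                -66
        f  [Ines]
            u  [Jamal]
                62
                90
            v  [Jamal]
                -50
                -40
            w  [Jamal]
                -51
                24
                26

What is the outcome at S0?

g (Jamal): min(27, -49) = -49
h (Jamal): min(-1, 85, 5) = -1
j (Jamal): min(-81, 95, -99) = -99
a (Ines): max(-49, -1, -99) = -1
k (Jamal): min(25, 1) = 1
m (Jamal): min(97, 22) = 22
b (Ines): max(1, 22) = 22
n (Jamal): min(-31, -57, 65) = -57
c (Ines): max(-57, 14) = 14
Left (Jamal): min(-1, 22, 14) = -1
q (Jamal): min(31, -6, -12) = -12
r (Jamal): min(72, 40, -35) = -35
d (Ines): max(-12, -35) = -12
s (Jamal): min(-83, -8) = -83
t (Jamal): min(-11, -66) = -66
e (Ines): max(-83, -66) = -66
u (Jamal): min(62, 90) = 62
v (Jamal): min(-50, -40) = -50
w (Jamal): min(-51, 24, 26) = -51
f (Ines): max(62, -50, -51) = 62
Mid (Jamal): min(-12, -66, 62) = -66
S0 (Ines): max(-1, -66) = -1

-1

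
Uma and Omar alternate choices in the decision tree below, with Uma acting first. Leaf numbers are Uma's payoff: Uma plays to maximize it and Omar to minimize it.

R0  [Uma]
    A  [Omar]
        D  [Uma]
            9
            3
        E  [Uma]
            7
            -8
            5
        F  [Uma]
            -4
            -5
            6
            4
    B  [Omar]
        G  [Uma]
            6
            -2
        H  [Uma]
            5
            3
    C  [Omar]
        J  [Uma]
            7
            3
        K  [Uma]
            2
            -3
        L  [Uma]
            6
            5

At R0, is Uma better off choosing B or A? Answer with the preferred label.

G (Uma): max(6, -2) = 6
H (Uma): max(5, 3) = 5
B (Omar): min(6, 5) = 5
D (Uma): max(9, 3) = 9
E (Uma): max(7, -8, 5) = 7
F (Uma): max(-4, -5, 6, 4) = 6
A (Omar): min(9, 7, 6) = 6
Uma prefers the higher value; B=5, A=6. A is better since 6 > 5.

A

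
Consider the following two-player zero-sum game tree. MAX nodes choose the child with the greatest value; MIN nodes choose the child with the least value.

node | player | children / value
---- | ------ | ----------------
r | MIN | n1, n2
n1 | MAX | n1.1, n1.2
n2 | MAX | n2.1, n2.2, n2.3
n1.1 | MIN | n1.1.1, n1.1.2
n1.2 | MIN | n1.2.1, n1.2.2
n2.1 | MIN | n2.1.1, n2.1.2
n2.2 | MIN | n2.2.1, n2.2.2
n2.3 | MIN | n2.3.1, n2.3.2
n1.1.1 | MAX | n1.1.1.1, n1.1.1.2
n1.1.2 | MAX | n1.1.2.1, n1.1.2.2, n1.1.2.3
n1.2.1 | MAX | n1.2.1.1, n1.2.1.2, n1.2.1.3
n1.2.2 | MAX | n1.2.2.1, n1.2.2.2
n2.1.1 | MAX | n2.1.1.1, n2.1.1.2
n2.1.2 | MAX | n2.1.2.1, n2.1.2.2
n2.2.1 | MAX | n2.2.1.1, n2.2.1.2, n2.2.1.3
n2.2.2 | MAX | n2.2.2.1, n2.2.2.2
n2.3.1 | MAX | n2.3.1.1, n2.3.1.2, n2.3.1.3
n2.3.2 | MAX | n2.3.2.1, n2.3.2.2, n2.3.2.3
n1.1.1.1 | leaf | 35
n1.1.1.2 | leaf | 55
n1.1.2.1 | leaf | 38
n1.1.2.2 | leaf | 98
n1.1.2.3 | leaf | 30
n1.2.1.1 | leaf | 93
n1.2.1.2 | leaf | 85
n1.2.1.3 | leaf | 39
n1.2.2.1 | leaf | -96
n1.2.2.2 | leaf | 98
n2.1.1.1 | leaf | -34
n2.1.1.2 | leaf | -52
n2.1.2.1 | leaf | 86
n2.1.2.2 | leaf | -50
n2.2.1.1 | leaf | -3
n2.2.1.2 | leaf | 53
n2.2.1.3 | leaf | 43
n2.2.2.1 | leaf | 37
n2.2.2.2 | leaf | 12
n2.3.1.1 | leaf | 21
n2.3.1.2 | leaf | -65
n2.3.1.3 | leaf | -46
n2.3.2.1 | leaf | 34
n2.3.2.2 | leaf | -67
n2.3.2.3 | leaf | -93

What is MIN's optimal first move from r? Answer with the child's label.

n1.1.1 (MAX): max(35, 55) = 55
n1.1.2 (MAX): max(38, 98, 30) = 98
n1.1 (MIN): min(55, 98) = 55
n1.2.1 (MAX): max(93, 85, 39) = 93
n1.2.2 (MAX): max(-96, 98) = 98
n1.2 (MIN): min(93, 98) = 93
n1 (MAX): max(55, 93) = 93
n2.1.1 (MAX): max(-34, -52) = -34
n2.1.2 (MAX): max(86, -50) = 86
n2.1 (MIN): min(-34, 86) = -34
n2.2.1 (MAX): max(-3, 53, 43) = 53
n2.2.2 (MAX): max(37, 12) = 37
n2.2 (MIN): min(53, 37) = 37
n2.3.1 (MAX): max(21, -65, -46) = 21
n2.3.2 (MAX): max(34, -67, -93) = 34
n2.3 (MIN): min(21, 34) = 21
n2 (MAX): max(-34, 37, 21) = 37
r (MIN): min(93, 37) = 37
MIN at r wants the lowest of {n1=93, n2=37}, so chooses n2.

n2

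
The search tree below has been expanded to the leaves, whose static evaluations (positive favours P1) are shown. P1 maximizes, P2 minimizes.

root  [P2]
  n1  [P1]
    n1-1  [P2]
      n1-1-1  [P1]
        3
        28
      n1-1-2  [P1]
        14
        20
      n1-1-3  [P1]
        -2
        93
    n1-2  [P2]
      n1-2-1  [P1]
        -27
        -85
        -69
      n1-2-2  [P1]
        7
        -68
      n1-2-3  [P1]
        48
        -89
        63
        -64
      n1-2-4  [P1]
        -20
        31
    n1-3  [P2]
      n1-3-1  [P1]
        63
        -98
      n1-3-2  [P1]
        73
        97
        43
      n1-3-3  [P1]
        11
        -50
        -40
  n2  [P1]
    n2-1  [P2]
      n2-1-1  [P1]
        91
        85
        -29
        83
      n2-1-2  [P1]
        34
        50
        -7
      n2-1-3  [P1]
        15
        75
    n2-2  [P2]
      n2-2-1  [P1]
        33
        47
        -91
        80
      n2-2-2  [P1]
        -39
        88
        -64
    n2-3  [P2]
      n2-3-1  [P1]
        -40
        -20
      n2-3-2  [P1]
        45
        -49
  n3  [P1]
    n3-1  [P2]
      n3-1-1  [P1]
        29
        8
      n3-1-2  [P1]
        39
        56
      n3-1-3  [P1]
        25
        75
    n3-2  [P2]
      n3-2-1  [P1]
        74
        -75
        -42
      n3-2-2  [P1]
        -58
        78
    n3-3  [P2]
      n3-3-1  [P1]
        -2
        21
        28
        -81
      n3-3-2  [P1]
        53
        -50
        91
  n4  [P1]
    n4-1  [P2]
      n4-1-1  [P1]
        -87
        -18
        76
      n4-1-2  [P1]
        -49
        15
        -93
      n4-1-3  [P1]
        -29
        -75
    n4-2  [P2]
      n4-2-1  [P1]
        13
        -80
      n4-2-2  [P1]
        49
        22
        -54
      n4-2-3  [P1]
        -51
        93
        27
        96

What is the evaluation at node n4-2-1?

n4-2-1 (P1): max(13, -80) = 13

13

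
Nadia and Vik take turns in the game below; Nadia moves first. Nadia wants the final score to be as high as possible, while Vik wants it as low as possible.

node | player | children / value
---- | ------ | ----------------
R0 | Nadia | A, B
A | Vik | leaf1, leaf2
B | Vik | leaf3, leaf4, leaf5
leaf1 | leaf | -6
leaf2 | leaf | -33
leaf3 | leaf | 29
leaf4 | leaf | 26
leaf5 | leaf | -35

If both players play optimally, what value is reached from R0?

A (Vik): min(-6, -33) = -33
B (Vik): min(29, 26, -35) = -35
R0 (Nadia): max(-33, -35) = -33

-33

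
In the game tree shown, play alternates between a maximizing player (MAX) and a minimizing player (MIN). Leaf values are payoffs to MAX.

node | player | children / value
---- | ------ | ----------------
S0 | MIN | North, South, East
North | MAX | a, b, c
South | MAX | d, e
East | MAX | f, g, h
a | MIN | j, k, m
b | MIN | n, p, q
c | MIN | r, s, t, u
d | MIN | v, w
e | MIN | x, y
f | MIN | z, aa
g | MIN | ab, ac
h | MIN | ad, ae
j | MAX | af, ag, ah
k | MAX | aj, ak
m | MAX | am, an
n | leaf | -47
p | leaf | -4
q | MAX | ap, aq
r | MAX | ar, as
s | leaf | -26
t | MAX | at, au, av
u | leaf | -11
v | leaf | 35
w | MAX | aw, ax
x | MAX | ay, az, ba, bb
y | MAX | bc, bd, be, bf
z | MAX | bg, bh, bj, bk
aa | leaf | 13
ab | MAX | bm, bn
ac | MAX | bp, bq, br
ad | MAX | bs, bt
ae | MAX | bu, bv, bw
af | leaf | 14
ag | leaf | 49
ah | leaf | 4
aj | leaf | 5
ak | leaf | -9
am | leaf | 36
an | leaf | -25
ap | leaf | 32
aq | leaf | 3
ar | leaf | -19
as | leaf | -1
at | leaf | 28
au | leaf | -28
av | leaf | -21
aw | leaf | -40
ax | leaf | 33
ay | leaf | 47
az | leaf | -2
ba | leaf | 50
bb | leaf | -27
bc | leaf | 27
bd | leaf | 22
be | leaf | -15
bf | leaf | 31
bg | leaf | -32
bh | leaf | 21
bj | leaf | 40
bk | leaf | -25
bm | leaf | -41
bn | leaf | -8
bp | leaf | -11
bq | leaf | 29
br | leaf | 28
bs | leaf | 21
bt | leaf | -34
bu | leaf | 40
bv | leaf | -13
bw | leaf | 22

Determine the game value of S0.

5

j (MAX): max(14, 49, 4) = 49
k (MAX): max(5, -9) = 5
m (MAX): max(36, -25) = 36
a (MIN): min(49, 5, 36) = 5
q (MAX): max(32, 3) = 32
b (MIN): min(-47, -4, 32) = -47
r (MAX): max(-19, -1) = -1
t (MAX): max(28, -28, -21) = 28
c (MIN): min(-1, -26, 28, -11) = -26
North (MAX): max(5, -47, -26) = 5
w (MAX): max(-40, 33) = 33
d (MIN): min(35, 33) = 33
x (MAX): max(47, -2, 50, -27) = 50
y (MAX): max(27, 22, -15, 31) = 31
e (MIN): min(50, 31) = 31
South (MAX): max(33, 31) = 33
z (MAX): max(-32, 21, 40, -25) = 40
f (MIN): min(40, 13) = 13
ab (MAX): max(-41, -8) = -8
ac (MAX): max(-11, 29, 28) = 29
g (MIN): min(-8, 29) = -8
ad (MAX): max(21, -34) = 21
ae (MAX): max(40, -13, 22) = 40
h (MIN): min(21, 40) = 21
East (MAX): max(13, -8, 21) = 21
S0 (MIN): min(5, 33, 21) = 5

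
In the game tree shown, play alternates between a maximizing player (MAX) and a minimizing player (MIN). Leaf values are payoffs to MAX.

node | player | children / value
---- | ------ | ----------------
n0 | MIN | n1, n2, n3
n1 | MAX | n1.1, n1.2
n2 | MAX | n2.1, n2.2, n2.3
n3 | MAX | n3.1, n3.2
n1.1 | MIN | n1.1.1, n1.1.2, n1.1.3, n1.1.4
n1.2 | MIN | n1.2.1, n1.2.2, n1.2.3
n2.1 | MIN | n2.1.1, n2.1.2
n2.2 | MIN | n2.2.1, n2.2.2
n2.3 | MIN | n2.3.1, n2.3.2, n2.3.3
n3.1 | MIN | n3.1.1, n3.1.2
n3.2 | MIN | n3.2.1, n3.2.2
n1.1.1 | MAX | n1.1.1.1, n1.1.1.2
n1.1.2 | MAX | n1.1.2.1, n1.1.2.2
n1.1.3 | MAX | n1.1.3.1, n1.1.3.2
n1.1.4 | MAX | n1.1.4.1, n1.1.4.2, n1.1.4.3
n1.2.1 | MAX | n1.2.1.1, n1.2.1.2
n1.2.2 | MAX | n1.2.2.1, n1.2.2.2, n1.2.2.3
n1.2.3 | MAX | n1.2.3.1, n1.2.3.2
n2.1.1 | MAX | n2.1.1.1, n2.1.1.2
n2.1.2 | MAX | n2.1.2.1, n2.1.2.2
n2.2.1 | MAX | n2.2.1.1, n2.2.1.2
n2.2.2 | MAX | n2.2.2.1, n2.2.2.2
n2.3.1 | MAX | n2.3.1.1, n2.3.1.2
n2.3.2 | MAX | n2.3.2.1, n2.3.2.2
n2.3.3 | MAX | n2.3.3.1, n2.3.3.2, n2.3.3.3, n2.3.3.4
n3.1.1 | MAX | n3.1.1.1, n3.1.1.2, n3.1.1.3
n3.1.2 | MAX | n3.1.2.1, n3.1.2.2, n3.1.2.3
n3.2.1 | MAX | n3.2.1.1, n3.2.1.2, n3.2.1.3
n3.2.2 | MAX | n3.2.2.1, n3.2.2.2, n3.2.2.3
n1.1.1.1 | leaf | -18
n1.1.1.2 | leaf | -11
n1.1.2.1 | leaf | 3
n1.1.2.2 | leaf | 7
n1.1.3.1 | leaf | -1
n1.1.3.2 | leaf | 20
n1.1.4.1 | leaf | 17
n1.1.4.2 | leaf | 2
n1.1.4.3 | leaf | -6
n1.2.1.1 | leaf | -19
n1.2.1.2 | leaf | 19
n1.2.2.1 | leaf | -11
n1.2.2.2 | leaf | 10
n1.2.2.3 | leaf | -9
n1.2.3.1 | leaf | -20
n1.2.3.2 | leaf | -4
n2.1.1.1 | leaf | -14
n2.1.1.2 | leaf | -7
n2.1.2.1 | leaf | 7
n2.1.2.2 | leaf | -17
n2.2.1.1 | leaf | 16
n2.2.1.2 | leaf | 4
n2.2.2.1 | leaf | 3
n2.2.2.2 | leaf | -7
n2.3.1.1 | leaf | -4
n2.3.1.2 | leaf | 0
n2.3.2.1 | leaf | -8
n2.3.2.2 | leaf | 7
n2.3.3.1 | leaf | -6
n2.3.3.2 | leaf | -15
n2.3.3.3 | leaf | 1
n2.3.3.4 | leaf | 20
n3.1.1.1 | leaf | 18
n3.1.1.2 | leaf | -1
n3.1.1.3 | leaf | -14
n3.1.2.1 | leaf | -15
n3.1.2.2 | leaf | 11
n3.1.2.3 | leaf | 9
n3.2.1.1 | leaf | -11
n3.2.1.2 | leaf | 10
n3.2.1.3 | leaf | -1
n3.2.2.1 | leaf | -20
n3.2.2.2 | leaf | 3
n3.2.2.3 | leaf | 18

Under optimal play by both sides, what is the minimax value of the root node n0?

n1.1.1 (MAX): max(-18, -11) = -11
n1.1.2 (MAX): max(3, 7) = 7
n1.1.3 (MAX): max(-1, 20) = 20
n1.1.4 (MAX): max(17, 2, -6) = 17
n1.1 (MIN): min(-11, 7, 20, 17) = -11
n1.2.1 (MAX): max(-19, 19) = 19
n1.2.2 (MAX): max(-11, 10, -9) = 10
n1.2.3 (MAX): max(-20, -4) = -4
n1.2 (MIN): min(19, 10, -4) = -4
n1 (MAX): max(-11, -4) = -4
n2.1.1 (MAX): max(-14, -7) = -7
n2.1.2 (MAX): max(7, -17) = 7
n2.1 (MIN): min(-7, 7) = -7
n2.2.1 (MAX): max(16, 4) = 16
n2.2.2 (MAX): max(3, -7) = 3
n2.2 (MIN): min(16, 3) = 3
n2.3.1 (MAX): max(-4, 0) = 0
n2.3.2 (MAX): max(-8, 7) = 7
n2.3.3 (MAX): max(-6, -15, 1, 20) = 20
n2.3 (MIN): min(0, 7, 20) = 0
n2 (MAX): max(-7, 3, 0) = 3
n3.1.1 (MAX): max(18, -1, -14) = 18
n3.1.2 (MAX): max(-15, 11, 9) = 11
n3.1 (MIN): min(18, 11) = 11
n3.2.1 (MAX): max(-11, 10, -1) = 10
n3.2.2 (MAX): max(-20, 3, 18) = 18
n3.2 (MIN): min(10, 18) = 10
n3 (MAX): max(11, 10) = 11
n0 (MIN): min(-4, 3, 11) = -4

-4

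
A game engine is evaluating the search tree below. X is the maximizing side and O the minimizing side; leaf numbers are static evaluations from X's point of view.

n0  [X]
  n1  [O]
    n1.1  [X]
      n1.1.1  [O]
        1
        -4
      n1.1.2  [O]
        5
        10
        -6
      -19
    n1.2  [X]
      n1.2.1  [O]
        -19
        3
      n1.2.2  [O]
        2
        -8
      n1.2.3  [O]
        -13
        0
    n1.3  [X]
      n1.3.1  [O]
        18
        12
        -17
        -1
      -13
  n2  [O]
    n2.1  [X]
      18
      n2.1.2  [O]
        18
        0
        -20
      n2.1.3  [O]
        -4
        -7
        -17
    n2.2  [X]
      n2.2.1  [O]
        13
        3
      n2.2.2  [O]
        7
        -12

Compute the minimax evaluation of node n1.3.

-13

n1.3.1 (O): min(18, 12, -17, -1) = -17
n1.3 (X): max(-17, -13) = -13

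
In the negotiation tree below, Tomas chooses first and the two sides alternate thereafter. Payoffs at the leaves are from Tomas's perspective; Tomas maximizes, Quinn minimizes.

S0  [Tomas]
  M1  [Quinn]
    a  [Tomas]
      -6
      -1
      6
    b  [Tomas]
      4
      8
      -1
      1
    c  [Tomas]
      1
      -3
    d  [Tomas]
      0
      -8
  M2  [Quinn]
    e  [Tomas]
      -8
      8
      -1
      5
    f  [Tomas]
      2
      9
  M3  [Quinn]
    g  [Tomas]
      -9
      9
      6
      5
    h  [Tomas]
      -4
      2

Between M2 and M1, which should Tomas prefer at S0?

e (Tomas): max(-8, 8, -1, 5) = 8
f (Tomas): max(2, 9) = 9
M2 (Quinn): min(8, 9) = 8
a (Tomas): max(-6, -1, 6) = 6
b (Tomas): max(4, 8, -1, 1) = 8
c (Tomas): max(1, -3) = 1
d (Tomas): max(0, -8) = 0
M1 (Quinn): min(6, 8, 1, 0) = 0
Tomas prefers the higher value; M2=8, M1=0. M2 is better since 8 > 0.

M2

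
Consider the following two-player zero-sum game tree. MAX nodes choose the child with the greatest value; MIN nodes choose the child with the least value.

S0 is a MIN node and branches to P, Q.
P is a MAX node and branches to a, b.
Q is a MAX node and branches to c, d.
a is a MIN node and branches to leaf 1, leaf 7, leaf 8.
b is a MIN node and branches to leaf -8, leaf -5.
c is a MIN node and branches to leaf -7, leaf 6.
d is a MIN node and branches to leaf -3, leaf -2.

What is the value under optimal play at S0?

a (MIN): min(1, 7, 8) = 1
b (MIN): min(-8, -5) = -8
P (MAX): max(1, -8) = 1
c (MIN): min(-7, 6) = -7
d (MIN): min(-3, -2) = -3
Q (MAX): max(-7, -3) = -3
S0 (MIN): min(1, -3) = -3

-3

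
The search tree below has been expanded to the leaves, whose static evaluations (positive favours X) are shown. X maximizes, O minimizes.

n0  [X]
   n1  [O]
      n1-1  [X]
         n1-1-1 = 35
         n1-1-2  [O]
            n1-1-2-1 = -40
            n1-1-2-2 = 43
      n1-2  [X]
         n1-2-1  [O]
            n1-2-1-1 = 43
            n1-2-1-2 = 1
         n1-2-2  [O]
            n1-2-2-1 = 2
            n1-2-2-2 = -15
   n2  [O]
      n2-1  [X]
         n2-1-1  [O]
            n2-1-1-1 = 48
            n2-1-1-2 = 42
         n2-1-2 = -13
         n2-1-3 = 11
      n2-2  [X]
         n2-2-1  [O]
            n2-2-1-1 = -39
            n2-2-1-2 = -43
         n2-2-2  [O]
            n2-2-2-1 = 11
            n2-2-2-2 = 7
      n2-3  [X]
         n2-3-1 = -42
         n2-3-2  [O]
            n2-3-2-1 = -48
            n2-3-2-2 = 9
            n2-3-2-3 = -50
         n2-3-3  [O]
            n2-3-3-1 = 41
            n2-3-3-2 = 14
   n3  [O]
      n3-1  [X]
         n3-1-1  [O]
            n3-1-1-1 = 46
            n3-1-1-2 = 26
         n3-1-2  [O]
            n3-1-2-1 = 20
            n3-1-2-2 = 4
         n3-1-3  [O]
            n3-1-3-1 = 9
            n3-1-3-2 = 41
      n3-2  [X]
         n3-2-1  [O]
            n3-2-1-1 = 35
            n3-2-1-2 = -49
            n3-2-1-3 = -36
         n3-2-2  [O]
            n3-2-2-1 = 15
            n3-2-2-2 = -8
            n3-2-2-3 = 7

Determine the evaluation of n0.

n1-1-2 (O): min(-40, 43) = -40
n1-1 (X): max(35, -40) = 35
n1-2-1 (O): min(43, 1) = 1
n1-2-2 (O): min(2, -15) = -15
n1-2 (X): max(1, -15) = 1
n1 (O): min(35, 1) = 1
n2-1-1 (O): min(48, 42) = 42
n2-1 (X): max(42, -13, 11) = 42
n2-2-1 (O): min(-39, -43) = -43
n2-2-2 (O): min(11, 7) = 7
n2-2 (X): max(-43, 7) = 7
n2-3-2 (O): min(-48, 9, -50) = -50
n2-3-3 (O): min(41, 14) = 14
n2-3 (X): max(-42, -50, 14) = 14
n2 (O): min(42, 7, 14) = 7
n3-1-1 (O): min(46, 26) = 26
n3-1-2 (O): min(20, 4) = 4
n3-1-3 (O): min(9, 41) = 9
n3-1 (X): max(26, 4, 9) = 26
n3-2-1 (O): min(35, -49, -36) = -49
n3-2-2 (O): min(15, -8, 7) = -8
n3-2 (X): max(-49, -8) = -8
n3 (O): min(26, -8) = -8
n0 (X): max(1, 7, -8) = 7

7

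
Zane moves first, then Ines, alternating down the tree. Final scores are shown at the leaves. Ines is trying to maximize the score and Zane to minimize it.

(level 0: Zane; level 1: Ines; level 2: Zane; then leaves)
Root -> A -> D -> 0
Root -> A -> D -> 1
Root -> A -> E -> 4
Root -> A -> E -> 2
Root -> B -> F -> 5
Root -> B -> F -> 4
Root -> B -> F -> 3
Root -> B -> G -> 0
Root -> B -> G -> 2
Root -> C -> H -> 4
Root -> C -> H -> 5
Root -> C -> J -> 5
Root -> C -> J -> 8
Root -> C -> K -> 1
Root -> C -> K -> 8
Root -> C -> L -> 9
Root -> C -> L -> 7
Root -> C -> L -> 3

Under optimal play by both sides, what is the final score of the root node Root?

D (Zane): min(0, 1) = 0
E (Zane): min(4, 2) = 2
A (Ines): max(0, 2) = 2
F (Zane): min(5, 4, 3) = 3
G (Zane): min(0, 2) = 0
B (Ines): max(3, 0) = 3
H (Zane): min(4, 5) = 4
J (Zane): min(5, 8) = 5
K (Zane): min(1, 8) = 1
L (Zane): min(9, 7, 3) = 3
C (Ines): max(4, 5, 1, 3) = 5
Root (Zane): min(2, 3, 5) = 2

2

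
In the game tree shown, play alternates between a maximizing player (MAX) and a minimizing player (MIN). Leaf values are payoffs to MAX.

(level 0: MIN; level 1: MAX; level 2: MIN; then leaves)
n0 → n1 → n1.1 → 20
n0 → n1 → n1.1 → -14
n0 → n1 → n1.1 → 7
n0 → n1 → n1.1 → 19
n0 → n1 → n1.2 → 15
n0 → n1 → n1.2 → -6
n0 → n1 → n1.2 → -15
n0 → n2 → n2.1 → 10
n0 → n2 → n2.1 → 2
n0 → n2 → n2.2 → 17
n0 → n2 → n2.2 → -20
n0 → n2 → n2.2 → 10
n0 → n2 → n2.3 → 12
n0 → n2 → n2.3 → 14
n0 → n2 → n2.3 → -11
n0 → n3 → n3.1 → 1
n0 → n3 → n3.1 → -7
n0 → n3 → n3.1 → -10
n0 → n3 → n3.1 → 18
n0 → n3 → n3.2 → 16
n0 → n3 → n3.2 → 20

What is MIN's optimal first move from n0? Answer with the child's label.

n1

n1.1 (MIN): min(20, -14, 7, 19) = -14
n1.2 (MIN): min(15, -6, -15) = -15
n1 (MAX): max(-14, -15) = -14
n2.1 (MIN): min(10, 2) = 2
n2.2 (MIN): min(17, -20, 10) = -20
n2.3 (MIN): min(12, 14, -11) = -11
n2 (MAX): max(2, -20, -11) = 2
n3.1 (MIN): min(1, -7, -10, 18) = -10
n3.2 (MIN): min(16, 20) = 16
n3 (MAX): max(-10, 16) = 16
n0 (MIN): min(-14, 2, 16) = -14
MIN at n0 wants the lowest of {n1=-14, n2=2, n3=16}, so chooses n1.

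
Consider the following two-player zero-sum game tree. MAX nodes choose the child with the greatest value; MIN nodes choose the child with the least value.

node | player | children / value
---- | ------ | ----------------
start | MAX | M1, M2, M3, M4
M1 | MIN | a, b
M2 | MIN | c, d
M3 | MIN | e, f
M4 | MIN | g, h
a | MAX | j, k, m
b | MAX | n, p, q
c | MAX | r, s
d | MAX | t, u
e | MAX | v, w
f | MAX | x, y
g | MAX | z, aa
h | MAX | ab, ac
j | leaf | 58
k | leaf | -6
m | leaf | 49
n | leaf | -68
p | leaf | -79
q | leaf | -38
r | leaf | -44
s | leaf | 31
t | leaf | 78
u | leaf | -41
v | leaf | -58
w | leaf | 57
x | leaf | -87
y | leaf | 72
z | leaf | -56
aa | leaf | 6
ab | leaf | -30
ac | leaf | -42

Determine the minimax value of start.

57

a (MAX): max(58, -6, 49) = 58
b (MAX): max(-68, -79, -38) = -38
M1 (MIN): min(58, -38) = -38
c (MAX): max(-44, 31) = 31
d (MAX): max(78, -41) = 78
M2 (MIN): min(31, 78) = 31
e (MAX): max(-58, 57) = 57
f (MAX): max(-87, 72) = 72
M3 (MIN): min(57, 72) = 57
g (MAX): max(-56, 6) = 6
h (MAX): max(-30, -42) = -30
M4 (MIN): min(6, -30) = -30
start (MAX): max(-38, 31, 57, -30) = 57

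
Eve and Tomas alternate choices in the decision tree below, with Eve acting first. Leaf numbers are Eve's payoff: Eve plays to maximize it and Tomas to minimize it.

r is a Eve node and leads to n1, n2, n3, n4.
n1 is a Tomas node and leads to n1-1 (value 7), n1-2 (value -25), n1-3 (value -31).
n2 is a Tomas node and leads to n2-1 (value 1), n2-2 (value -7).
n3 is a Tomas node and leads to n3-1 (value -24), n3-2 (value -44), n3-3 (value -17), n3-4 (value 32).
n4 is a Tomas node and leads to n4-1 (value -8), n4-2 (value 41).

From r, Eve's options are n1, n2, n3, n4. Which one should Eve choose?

n1 (Tomas): min(7, -25, -31) = -31
n2 (Tomas): min(1, -7) = -7
n3 (Tomas): min(-24, -44, -17, 32) = -44
n4 (Tomas): min(-8, 41) = -8
r (Eve): max(-31, -7, -44, -8) = -7
Eve at r wants the highest of {n1=-31, n2=-7, n3=-44, n4=-8}, so chooses n2.

n2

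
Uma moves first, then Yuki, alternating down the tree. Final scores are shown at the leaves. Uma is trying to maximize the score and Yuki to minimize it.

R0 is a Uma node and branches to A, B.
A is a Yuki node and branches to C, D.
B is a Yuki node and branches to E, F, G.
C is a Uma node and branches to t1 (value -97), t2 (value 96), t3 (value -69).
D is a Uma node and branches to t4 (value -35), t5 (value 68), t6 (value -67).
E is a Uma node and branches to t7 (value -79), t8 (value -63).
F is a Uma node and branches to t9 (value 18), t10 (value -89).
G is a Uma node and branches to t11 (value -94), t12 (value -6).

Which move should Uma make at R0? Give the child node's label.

A

C (Uma): max(-97, 96, -69) = 96
D (Uma): max(-35, 68, -67) = 68
A (Yuki): min(96, 68) = 68
E (Uma): max(-79, -63) = -63
F (Uma): max(18, -89) = 18
G (Uma): max(-94, -6) = -6
B (Yuki): min(-63, 18, -6) = -63
R0 (Uma): max(68, -63) = 68
Uma at R0 wants the highest of {A=68, B=-63}, so chooses A.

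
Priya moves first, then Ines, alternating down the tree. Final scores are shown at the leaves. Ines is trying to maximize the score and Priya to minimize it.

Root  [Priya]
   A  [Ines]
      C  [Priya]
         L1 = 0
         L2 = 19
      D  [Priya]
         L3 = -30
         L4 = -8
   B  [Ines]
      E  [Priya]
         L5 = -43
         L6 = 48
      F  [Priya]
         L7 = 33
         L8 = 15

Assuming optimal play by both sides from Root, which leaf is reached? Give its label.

C (Priya): min(0, 19) = 0
D (Priya): min(-30, -8) = -30
A (Ines): max(0, -30) = 0
E (Priya): min(-43, 48) = -43
F (Priya): min(33, 15) = 15
B (Ines): max(-43, 15) = 15
Root (Priya): min(0, 15) = 0
At Root, Priya picks A (lowest: 0).
At A, Ines picks C (highest: 0).
At C, Priya picks L1 (lowest: 0).
Terminal value 0.

L1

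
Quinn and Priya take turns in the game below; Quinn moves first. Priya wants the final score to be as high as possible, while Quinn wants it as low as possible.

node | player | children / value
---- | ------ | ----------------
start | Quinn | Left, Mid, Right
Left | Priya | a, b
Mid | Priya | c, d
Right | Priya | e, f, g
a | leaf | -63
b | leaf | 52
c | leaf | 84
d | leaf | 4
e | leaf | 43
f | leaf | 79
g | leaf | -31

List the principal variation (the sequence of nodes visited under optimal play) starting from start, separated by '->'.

Left (Priya): max(-63, 52) = 52
Mid (Priya): max(84, 4) = 84
Right (Priya): max(43, 79, -31) = 79
start (Quinn): min(52, 84, 79) = 52
At start, Quinn picks Left (lowest: 52).
At Left, Priya picks b (highest: 52).
Terminal value 52.

start -> Left -> b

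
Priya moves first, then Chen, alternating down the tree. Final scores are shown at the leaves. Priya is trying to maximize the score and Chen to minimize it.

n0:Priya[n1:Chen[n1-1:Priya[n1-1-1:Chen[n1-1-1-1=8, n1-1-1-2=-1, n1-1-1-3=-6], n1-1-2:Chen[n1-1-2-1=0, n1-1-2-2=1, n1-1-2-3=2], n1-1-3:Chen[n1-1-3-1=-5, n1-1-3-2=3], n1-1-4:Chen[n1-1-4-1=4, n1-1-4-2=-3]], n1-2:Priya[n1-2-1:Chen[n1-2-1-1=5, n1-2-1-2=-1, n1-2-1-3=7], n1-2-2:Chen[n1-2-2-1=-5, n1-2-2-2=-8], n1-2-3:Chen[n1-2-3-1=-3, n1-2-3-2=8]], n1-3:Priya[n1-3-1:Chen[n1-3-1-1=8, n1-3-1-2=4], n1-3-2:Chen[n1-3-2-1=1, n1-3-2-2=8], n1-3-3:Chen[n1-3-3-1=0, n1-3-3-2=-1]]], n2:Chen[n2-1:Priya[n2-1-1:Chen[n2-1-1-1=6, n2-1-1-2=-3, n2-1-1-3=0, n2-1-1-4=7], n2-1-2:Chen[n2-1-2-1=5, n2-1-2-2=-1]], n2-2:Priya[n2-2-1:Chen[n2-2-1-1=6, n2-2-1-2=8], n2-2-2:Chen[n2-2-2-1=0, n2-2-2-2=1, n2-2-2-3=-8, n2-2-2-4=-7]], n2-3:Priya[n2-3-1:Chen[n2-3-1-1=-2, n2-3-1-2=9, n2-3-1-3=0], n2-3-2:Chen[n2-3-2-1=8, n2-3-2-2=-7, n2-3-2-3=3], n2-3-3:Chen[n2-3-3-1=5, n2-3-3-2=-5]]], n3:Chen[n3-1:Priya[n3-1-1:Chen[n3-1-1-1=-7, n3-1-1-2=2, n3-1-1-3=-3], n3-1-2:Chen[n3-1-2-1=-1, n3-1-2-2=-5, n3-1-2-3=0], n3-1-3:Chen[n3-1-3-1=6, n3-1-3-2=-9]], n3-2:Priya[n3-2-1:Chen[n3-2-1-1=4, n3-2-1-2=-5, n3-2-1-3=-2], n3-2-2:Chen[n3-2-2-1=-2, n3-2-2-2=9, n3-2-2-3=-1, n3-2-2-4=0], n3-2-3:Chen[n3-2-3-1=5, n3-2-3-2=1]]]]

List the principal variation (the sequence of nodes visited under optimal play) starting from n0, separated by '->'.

n0 -> n1 -> n1-2 -> n1-2-1 -> n1-2-1-2

n1-1-1 (Chen): min(8, -1, -6) = -6
n1-1-2 (Chen): min(0, 1, 2) = 0
n1-1-3 (Chen): min(-5, 3) = -5
n1-1-4 (Chen): min(4, -3) = -3
n1-1 (Priya): max(-6, 0, -5, -3) = 0
n1-2-1 (Chen): min(5, -1, 7) = -1
n1-2-2 (Chen): min(-5, -8) = -8
n1-2-3 (Chen): min(-3, 8) = -3
n1-2 (Priya): max(-1, -8, -3) = -1
n1-3-1 (Chen): min(8, 4) = 4
n1-3-2 (Chen): min(1, 8) = 1
n1-3-3 (Chen): min(0, -1) = -1
n1-3 (Priya): max(4, 1, -1) = 4
n1 (Chen): min(0, -1, 4) = -1
n2-1-1 (Chen): min(6, -3, 0, 7) = -3
n2-1-2 (Chen): min(5, -1) = -1
n2-1 (Priya): max(-3, -1) = -1
n2-2-1 (Chen): min(6, 8) = 6
n2-2-2 (Chen): min(0, 1, -8, -7) = -8
n2-2 (Priya): max(6, -8) = 6
n2-3-1 (Chen): min(-2, 9, 0) = -2
n2-3-2 (Chen): min(8, -7, 3) = -7
n2-3-3 (Chen): min(5, -5) = -5
n2-3 (Priya): max(-2, -7, -5) = -2
n2 (Chen): min(-1, 6, -2) = -2
n3-1-1 (Chen): min(-7, 2, -3) = -7
n3-1-2 (Chen): min(-1, -5, 0) = -5
n3-1-3 (Chen): min(6, -9) = -9
n3-1 (Priya): max(-7, -5, -9) = -5
n3-2-1 (Chen): min(4, -5, -2) = -5
n3-2-2 (Chen): min(-2, 9, -1, 0) = -2
n3-2-3 (Chen): min(5, 1) = 1
n3-2 (Priya): max(-5, -2, 1) = 1
n3 (Chen): min(-5, 1) = -5
n0 (Priya): max(-1, -2, -5) = -1
At n0, Priya picks n1 (highest: -1).
At n1, Chen picks n1-2 (lowest: -1).
At n1-2, Priya picks n1-2-1 (highest: -1).
At n1-2-1, Chen picks n1-2-1-2 (lowest: -1).
Terminal value -1.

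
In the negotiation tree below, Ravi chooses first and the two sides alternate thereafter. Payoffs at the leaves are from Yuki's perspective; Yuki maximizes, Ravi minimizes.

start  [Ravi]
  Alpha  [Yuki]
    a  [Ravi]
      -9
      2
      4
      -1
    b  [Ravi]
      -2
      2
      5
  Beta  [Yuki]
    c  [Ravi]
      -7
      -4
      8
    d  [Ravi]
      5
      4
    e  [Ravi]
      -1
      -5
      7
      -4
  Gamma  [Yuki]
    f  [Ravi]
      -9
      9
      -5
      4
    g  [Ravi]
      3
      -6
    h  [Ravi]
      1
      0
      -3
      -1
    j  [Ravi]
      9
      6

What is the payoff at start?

a (Ravi): min(-9, 2, 4, -1) = -9
b (Ravi): min(-2, 2, 5) = -2
Alpha (Yuki): max(-9, -2) = -2
c (Ravi): min(-7, -4, 8) = -7
d (Ravi): min(5, 4) = 4
e (Ravi): min(-1, -5, 7, -4) = -5
Beta (Yuki): max(-7, 4, -5) = 4
f (Ravi): min(-9, 9, -5, 4) = -9
g (Ravi): min(3, -6) = -6
h (Ravi): min(1, 0, -3, -1) = -3
j (Ravi): min(9, 6) = 6
Gamma (Yuki): max(-9, -6, -3, 6) = 6
start (Ravi): min(-2, 4, 6) = -2

-2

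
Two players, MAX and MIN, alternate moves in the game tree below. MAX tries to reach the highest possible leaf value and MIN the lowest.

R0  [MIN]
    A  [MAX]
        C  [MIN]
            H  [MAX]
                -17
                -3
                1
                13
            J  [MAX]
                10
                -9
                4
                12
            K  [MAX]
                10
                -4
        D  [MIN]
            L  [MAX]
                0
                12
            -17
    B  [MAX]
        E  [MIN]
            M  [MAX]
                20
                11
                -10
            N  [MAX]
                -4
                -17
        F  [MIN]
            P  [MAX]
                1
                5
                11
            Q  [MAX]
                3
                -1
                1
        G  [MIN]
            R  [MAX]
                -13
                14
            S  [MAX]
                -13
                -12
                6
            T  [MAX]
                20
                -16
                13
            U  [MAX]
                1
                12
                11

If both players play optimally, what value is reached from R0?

H (MAX): max(-17, -3, 1, 13) = 13
J (MAX): max(10, -9, 4, 12) = 12
K (MAX): max(10, -4) = 10
C (MIN): min(13, 12, 10) = 10
L (MAX): max(0, 12) = 12
D (MIN): min(12, -17) = -17
A (MAX): max(10, -17) = 10
M (MAX): max(20, 11, -10) = 20
N (MAX): max(-4, -17) = -4
E (MIN): min(20, -4) = -4
P (MAX): max(1, 5, 11) = 11
Q (MAX): max(3, -1, 1) = 3
F (MIN): min(11, 3) = 3
R (MAX): max(-13, 14) = 14
S (MAX): max(-13, -12, 6) = 6
T (MAX): max(20, -16, 13) = 20
U (MAX): max(1, 12, 11) = 12
G (MIN): min(14, 6, 20, 12) = 6
B (MAX): max(-4, 3, 6) = 6
R0 (MIN): min(10, 6) = 6

6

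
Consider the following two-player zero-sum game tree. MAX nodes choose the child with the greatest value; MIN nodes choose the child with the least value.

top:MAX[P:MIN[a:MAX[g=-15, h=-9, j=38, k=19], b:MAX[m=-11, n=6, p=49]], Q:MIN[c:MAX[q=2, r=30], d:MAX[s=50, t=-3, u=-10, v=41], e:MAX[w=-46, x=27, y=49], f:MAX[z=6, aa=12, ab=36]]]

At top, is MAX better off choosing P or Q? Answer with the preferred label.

P

a (MAX): max(-15, -9, 38, 19) = 38
b (MAX): max(-11, 6, 49) = 49
P (MIN): min(38, 49) = 38
c (MAX): max(2, 30) = 30
d (MAX): max(50, -3, -10, 41) = 50
e (MAX): max(-46, 27, 49) = 49
f (MAX): max(6, 12, 36) = 36
Q (MIN): min(30, 50, 49, 36) = 30
MAX prefers the higher value; P=38, Q=30. P is better since 38 > 30.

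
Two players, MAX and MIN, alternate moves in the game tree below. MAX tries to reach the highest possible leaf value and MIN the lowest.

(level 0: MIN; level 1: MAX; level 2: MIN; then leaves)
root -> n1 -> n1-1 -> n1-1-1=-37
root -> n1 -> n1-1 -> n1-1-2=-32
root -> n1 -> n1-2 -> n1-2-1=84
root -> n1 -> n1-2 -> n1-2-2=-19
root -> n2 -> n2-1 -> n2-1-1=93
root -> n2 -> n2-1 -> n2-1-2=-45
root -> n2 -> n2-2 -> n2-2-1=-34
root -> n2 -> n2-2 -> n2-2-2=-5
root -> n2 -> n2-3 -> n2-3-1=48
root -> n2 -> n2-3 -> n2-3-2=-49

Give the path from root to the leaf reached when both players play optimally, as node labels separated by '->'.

root -> n2 -> n2-2 -> n2-2-1

n1-1 (MIN): min(-37, -32) = -37
n1-2 (MIN): min(84, -19) = -19
n1 (MAX): max(-37, -19) = -19
n2-1 (MIN): min(93, -45) = -45
n2-2 (MIN): min(-34, -5) = -34
n2-3 (MIN): min(48, -49) = -49
n2 (MAX): max(-45, -34, -49) = -34
root (MIN): min(-19, -34) = -34
At root, MIN picks n2 (lowest: -34).
At n2, MAX picks n2-2 (highest: -34).
At n2-2, MIN picks n2-2-1 (lowest: -34).
Terminal value -34.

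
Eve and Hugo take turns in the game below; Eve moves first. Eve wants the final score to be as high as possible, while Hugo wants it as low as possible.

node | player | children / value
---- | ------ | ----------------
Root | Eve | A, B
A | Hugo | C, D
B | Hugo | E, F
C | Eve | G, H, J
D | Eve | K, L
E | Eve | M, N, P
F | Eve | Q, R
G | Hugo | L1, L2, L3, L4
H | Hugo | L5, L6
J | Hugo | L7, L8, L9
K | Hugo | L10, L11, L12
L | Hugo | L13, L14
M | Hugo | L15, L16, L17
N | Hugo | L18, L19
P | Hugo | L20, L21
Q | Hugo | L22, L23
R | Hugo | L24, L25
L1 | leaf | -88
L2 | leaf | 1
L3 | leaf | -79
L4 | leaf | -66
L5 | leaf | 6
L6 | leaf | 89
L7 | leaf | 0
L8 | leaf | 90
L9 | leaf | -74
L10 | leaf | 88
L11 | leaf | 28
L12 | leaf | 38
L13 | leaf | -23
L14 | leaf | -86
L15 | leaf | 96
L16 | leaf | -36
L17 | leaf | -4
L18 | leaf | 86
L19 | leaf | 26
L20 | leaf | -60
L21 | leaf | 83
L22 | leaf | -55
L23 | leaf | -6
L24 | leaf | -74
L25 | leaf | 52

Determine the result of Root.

G (Hugo): min(-88, 1, -79, -66) = -88
H (Hugo): min(6, 89) = 6
J (Hugo): min(0, 90, -74) = -74
C (Eve): max(-88, 6, -74) = 6
K (Hugo): min(88, 28, 38) = 28
L (Hugo): min(-23, -86) = -86
D (Eve): max(28, -86) = 28
A (Hugo): min(6, 28) = 6
M (Hugo): min(96, -36, -4) = -36
N (Hugo): min(86, 26) = 26
P (Hugo): min(-60, 83) = -60
E (Eve): max(-36, 26, -60) = 26
Q (Hugo): min(-55, -6) = -55
R (Hugo): min(-74, 52) = -74
F (Eve): max(-55, -74) = -55
B (Hugo): min(26, -55) = -55
Root (Eve): max(6, -55) = 6

6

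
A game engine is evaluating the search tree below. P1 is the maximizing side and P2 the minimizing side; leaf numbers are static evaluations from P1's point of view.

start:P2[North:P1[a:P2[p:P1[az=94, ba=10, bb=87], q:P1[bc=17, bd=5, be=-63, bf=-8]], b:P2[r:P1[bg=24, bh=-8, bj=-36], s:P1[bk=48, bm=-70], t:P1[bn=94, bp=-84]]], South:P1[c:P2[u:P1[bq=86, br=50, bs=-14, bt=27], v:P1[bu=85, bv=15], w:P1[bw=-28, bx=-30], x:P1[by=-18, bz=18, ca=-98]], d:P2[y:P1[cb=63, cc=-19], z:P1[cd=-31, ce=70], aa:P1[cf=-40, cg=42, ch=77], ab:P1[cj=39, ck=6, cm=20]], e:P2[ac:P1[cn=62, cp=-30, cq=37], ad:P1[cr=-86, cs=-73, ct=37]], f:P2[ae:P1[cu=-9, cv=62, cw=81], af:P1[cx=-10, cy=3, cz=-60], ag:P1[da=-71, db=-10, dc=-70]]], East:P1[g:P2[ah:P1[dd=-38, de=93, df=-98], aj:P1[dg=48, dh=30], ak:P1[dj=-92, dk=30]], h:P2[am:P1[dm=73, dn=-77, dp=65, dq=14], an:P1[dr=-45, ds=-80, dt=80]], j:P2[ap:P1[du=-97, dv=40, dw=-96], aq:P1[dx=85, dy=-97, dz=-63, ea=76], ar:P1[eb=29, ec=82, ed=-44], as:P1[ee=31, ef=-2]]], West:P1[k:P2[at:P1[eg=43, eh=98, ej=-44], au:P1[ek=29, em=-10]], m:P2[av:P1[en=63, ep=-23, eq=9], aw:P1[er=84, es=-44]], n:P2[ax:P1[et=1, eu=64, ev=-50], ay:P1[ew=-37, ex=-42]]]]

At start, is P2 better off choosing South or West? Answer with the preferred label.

u (P1): max(86, 50, -14, 27) = 86
v (P1): max(85, 15) = 85
w (P1): max(-28, -30) = -28
x (P1): max(-18, 18, -98) = 18
c (P2): min(86, 85, -28, 18) = -28
y (P1): max(63, -19) = 63
z (P1): max(-31, 70) = 70
aa (P1): max(-40, 42, 77) = 77
ab (P1): max(39, 6, 20) = 39
d (P2): min(63, 70, 77, 39) = 39
ac (P1): max(62, -30, 37) = 62
ad (P1): max(-86, -73, 37) = 37
e (P2): min(62, 37) = 37
ae (P1): max(-9, 62, 81) = 81
af (P1): max(-10, 3, -60) = 3
ag (P1): max(-71, -10, -70) = -10
f (P2): min(81, 3, -10) = -10
South (P1): max(-28, 39, 37, -10) = 39
at (P1): max(43, 98, -44) = 98
au (P1): max(29, -10) = 29
k (P2): min(98, 29) = 29
av (P1): max(63, -23, 9) = 63
aw (P1): max(84, -44) = 84
m (P2): min(63, 84) = 63
ax (P1): max(1, 64, -50) = 64
ay (P1): max(-37, -42) = -37
n (P2): min(64, -37) = -37
West (P1): max(29, 63, -37) = 63
P2 prefers the lower value; South=39, West=63. South is better since 39 < 63.

South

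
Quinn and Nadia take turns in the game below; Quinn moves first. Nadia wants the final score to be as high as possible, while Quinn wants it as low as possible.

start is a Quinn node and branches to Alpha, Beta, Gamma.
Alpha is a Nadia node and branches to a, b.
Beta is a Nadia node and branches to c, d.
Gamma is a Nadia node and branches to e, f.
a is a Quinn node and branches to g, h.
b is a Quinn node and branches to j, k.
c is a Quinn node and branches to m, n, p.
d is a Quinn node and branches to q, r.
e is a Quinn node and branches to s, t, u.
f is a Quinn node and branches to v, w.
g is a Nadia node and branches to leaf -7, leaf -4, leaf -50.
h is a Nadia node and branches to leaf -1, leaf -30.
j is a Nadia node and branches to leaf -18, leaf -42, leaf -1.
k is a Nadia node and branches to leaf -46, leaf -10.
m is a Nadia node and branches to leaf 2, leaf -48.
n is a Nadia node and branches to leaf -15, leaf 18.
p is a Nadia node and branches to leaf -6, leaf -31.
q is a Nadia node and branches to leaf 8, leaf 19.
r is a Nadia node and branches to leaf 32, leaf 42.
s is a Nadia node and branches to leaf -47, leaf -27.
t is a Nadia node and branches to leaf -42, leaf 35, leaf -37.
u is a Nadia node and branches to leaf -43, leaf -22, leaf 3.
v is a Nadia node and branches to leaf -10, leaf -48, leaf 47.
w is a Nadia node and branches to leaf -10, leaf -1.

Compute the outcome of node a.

g (Nadia): max(-7, -4, -50) = -4
h (Nadia): max(-1, -30) = -1
a (Quinn): min(-4, -1) = -4

-4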